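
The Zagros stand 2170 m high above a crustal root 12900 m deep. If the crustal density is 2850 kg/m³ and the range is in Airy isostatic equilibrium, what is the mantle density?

3330 kg/m³

Airy balance: ρ_c h = (ρ_m − ρ_c) r → ρ_m = ρ_c (1 + h/r).
ρ_m = 2850 × (1 + 2170 m/12900 m) = 3330 kg/m³.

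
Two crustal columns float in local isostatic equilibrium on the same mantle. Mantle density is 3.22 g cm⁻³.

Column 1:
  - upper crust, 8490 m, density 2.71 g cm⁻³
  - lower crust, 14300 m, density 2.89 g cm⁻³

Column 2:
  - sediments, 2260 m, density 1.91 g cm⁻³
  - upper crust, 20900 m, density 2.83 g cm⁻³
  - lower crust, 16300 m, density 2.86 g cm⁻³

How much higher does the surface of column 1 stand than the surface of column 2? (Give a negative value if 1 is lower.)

For any compensation level in the mantle, the mantle terms cancel and isostasy reduces to e = (Σt_1 − Σt_2) − (Σ(ρt)_1 − Σ(ρt)_2) / ρ_m.
Σt_1 = 22790 m; Σt_2 = 39460 m; Σ(ρt)_1 = 64334.9; Σ(ρt)_2 = 110081.6 (in m·g cm⁻³).
e = (22790 − 39460) − (64334.9 − 110081.6) / 3.22 = −2460 m.

−2460 m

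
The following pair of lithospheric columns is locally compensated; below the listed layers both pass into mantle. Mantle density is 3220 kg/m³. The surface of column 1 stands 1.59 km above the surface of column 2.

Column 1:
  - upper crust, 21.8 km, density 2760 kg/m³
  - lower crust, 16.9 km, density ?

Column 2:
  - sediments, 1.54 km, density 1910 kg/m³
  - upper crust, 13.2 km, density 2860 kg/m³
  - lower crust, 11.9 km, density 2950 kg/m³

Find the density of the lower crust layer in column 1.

2920 kg/m³

Take the compensation level at the base of the deeper column (depth z_c below the surface of column 1) and equate Σ ρ_i t_i down to z_c; mantle fills any gap and the z_c terms cancel.
Column 1: 21.8×2760 + 16.9×ρ + (z_c − 38.7)×3220
Column 2: 1.59×0 + 1.54×1910 + 13.2×2860 + 11.9×2950 + (z_c − 1.59 − 26.64)×3220
The z_c×3220 term appears on both sides and cancels. Collect the known terms of each column as K = Σ(ρt)_known − 3220 × (depth of known layers): K_1 = 60168 − 3220×38.7 = −64446; K_2 = 75798.4 − 3220×(1.59 + 26.64) = −15102.2.
Balance: K_1 + 16.9×ρ = K_2, so ρ = (K_2 − K_1)/16.9 = 49343.8/16.9 = 2920 kg/m³.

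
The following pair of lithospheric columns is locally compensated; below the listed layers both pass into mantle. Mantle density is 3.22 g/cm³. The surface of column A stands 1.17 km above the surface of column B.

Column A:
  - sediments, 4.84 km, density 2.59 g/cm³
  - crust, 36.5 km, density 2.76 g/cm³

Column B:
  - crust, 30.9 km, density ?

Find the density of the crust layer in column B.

2.7 g/cm³

Take the compensation level at the base of the deeper column (depth z_c below the surface of column A) and equate Σ ρ_i t_i down to z_c; mantle fills any gap and the z_c terms cancel.
Column A: 4.84×2.59 + 36.5×2.76 + (z_c − 41.34)×3.22
Column B: 1.17×0 + 30.9×ρ + (z_c − 1.17 − 30.9)×3.22
The z_c×3.22 term appears on both sides and cancels. Collect the known terms of each column as K = Σ(ρt)_known − 3.22 × (depth of known layers): K_A = 113.2756 − 3.22×41.34 = −19.8392; K_B = 0 − 3.22×(1.17 + 30.9) = −103.2654.
Balance: K_A = K_B + 30.9×ρ, so ρ = (K_A − K_B)/30.9 = 83.4262/30.9 = 2.7 g/cm³.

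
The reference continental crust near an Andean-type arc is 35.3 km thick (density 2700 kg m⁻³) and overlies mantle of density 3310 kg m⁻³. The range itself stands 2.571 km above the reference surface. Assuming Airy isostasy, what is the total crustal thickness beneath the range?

49.3 km

Root depth r = h ρ_c / (ρ_m − ρ_c) = 2.571 km × 2700 / 610 = 11.38 km.
Total thickness = T + h + r = 35.3 km + 2.571 km + 11.38 km = 49.3 km.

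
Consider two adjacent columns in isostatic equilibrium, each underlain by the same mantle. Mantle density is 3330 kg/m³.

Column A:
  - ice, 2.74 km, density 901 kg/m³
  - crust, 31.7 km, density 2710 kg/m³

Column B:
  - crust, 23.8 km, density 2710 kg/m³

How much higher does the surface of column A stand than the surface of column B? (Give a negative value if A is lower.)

For any compensation level in the mantle, the mantle terms cancel and isostasy reduces to e = (Σt_A − Σt_B) − (Σ(ρt)_A − Σ(ρt)_B) / ρ_m.
Σt_A = 34.44 km; Σt_B = 23.8 km; Σ(ρt)_A = 88375.74; Σ(ρt)_B = 64498 (in km·kg/m³).
e = (34.44 − 23.8) − (88375.74 − 64498) / 3330 = 3.47 km.

3.47 km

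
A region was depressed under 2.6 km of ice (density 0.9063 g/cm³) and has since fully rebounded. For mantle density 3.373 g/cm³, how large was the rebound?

0.699 km

Removing the load lets mantle flow back in; uplift u satisfies ρ_ice t = ρ_m u.
u = t ρ_ice/ρ_m = 2.6 km × 0.9063/3.373 = 0.699 km.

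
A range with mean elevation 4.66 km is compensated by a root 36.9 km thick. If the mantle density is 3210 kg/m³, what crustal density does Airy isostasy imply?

2850 kg/m³

ρ_c h = (ρ_m − ρ_c) r → ρ_c (h + r) = ρ_m r → ρ_c = ρ_m r / (h + r).
ρ_c = 3210 × 36.9 km / (4.66 km + 36.9 km) = 2850 kg/m³.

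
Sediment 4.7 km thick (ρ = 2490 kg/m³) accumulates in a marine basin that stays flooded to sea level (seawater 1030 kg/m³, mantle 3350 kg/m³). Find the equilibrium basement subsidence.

2.96 km

Submarine loading: the sediment displaces seawater, and the subsidence is in turn flooded, so s (ρ_m − ρ_w) = t (ρ_sed − ρ_w).
s = 4.7 km × (2490 − 1030) / (3350 − 1030) = 2.96 km.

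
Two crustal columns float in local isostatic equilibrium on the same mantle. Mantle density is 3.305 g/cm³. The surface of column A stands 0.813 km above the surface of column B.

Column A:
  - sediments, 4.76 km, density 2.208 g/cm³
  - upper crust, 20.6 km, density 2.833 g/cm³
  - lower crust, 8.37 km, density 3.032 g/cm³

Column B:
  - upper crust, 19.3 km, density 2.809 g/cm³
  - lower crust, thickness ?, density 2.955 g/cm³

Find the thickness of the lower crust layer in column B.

14.2 km

Take the compensation level at the base of the deeper column (depth z_c below the surface of column A) and equate Σ ρ_i t_i down to z_c; mantle fills any gap and the z_c terms cancel.
Column A: 4.76×2.208 + 20.6×2.833 + 8.37×3.032 + (z_c − 33.73)×3.305
Column B: 0.813×0 + 19.3×2.809 + x×2.955 + (z_c − 0.813 − 19.3 − x)×3.305
The z_c×3.305 term appears on both sides and cancels. Collect the known terms of each column as K = Σ(ρt)_known − 3.305 × (depth of known layers): K_A = 94.24772 − 3.305×33.73 = −17.22993; K_B = 54.2137 − 3.305×(0.813 + 19.3) = −12.259765.
Balance: K_A = K_B − x×(3.305 − 2.955), so x = (K_B − K_A)/(3.305 − 2.955) = 4.97016/0.35 = 14.2 km.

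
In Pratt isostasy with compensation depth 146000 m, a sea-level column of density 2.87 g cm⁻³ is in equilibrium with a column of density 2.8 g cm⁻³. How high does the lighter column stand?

3650 m

ρ_ref D = ρ (D + h) → h = D (ρ_ref − ρ)/ρ.
h = 146000 m × (2.87 − 2.8)/2.8 = 3650 m.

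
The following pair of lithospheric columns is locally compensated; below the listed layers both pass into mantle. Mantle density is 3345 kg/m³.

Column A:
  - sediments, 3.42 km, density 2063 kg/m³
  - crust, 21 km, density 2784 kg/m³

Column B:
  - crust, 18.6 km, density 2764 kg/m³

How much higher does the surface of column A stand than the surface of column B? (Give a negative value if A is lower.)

For any compensation level in the mantle, the mantle terms cancel and isostasy reduces to e = (Σt_A − Σt_B) − (Σ(ρt)_A − Σ(ρt)_B) / ρ_m.
Σt_A = 24.42 km; Σt_B = 18.6 km; Σ(ρt)_A = 65519.46; Σ(ρt)_B = 51410.4 (in km·kg/m³).
e = (24.42 − 18.6) − (65519.46 − 51410.4) / 3345 = 1.6 km.

1.6 km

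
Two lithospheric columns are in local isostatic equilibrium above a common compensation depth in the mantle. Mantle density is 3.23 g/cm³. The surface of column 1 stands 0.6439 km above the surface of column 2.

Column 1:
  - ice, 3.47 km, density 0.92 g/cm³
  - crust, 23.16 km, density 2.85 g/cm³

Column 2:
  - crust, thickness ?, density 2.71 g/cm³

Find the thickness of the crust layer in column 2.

28.3 km

Take the compensation level at the base of the deeper column (depth z_c below the surface of column 1) and equate Σ ρ_i t_i down to z_c; mantle fills any gap and the z_c terms cancel.
Column 1: 3.47×0.92 + 23.16×2.85 + (z_c − 26.63)×3.23
Column 2: 0.6439×0 + x×2.71 + (z_c − 0.6439 − 0 − x)×3.23
The z_c×3.23 term appears on both sides and cancels. Collect the known terms of each column as K = Σ(ρt)_known − 3.23 × (depth of known layers): K_1 = 69.1984 − 3.23×26.63 = −16.8165; K_2 = 0 − 3.23×(0.6439 + 0) = −2.079797.
Balance: K_1 = K_2 − x×(3.23 − 2.71), so x = (K_2 − K_1)/(3.23 − 2.71) = 14.7367/0.52 = 28.3 km.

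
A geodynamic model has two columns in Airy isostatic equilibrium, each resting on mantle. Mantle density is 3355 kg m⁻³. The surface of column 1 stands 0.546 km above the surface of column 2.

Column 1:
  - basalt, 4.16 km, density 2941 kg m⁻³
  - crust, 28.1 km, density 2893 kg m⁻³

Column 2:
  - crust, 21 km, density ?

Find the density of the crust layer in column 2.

2740 kg m⁻³

Take the compensation level at the base of the deeper column (depth z_c below the surface of column 1) and equate Σ ρ_i t_i down to z_c; mantle fills any gap and the z_c terms cancel.
Column 1: 4.16×2941 + 28.1×2893 + (z_c − 32.26)×3355
Column 2: 0.546×0 + 21×ρ + (z_c − 0.546 − 21)×3355
The z_c×3355 term appears on both sides and cancels. Collect the known terms of each column as K = Σ(ρt)_known − 3355 × (depth of known layers): K_1 = 93527.86 − 3355×32.26 = −14704.44; K_2 = 0 − 3355×(0.546 + 21) = −72286.83.
Balance: K_1 = K_2 + 21×ρ, so ρ = (K_1 − K_2)/21 = 57582.4/21 = 2740 kg m⁻³.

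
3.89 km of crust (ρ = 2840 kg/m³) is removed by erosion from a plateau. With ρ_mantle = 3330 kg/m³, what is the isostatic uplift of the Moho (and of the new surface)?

3.32 km

Unloading: uplift u = e ρ_c/ρ_m = 3.89 km × 2840/3330 = 3.32 km.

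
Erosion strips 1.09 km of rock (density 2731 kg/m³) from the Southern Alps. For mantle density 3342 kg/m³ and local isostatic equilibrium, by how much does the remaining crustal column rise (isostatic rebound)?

Unloading: uplift u = e ρ_c/ρ_m = 1.09 km × 2731/3342 = 0.891 km.

0.891 km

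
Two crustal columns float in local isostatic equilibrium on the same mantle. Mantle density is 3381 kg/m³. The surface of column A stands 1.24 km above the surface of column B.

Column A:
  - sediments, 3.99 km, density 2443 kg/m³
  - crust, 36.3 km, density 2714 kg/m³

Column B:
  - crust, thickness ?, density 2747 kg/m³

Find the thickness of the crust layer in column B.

Take the compensation level at the base of the deeper column (depth z_c below the surface of column A) and equate Σ ρ_i t_i down to z_c; mantle fills any gap and the z_c terms cancel.
Column A: 3.99×2443 + 36.3×2714 + (z_c − 40.29)×3381
Column B: 1.24×0 + x×2747 + (z_c − 1.24 − 0 − x)×3381
The z_c×3381 term appears on both sides and cancels. Collect the known terms of each column as K = Σ(ρt)_known − 3381 × (depth of known layers): K_A = 108265.77 − 3381×40.29 = −27954.72; K_B = 0 − 3381×(1.24 + 0) = −4192.44.
Balance: K_A = K_B − x×(3381 − 2747), so x = (K_B − K_A)/(3381 − 2747) = 23762.3/634 = 37.5 km.

37.5 km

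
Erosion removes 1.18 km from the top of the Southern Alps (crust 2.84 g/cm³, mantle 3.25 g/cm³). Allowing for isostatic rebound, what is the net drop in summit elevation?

Rebound u = e ρ_c/ρ_m = 1.18 km × 2.84/3.25 = 1.031 km.
Net surface drop = e − u = 1.18 km − 1.031 km = e (ρ_m − ρ_c)/ρ_m = 0.149 km.

0.149 km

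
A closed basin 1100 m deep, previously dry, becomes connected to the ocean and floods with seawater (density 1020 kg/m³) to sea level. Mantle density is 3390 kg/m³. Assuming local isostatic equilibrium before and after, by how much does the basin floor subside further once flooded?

After flooding the water column is d + s deep. Its weight must equal the weight of mantle displaced by the extra subsidence s: (d + s) ρ_w = s ρ_m.
s = d ρ_w / (ρ_m − ρ_w) = 1100 m × 1020/(3390 − 1020) = 473 m.

473 m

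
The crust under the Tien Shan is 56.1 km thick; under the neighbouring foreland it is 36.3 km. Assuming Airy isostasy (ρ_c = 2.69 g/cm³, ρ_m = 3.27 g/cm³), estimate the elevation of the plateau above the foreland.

3.51 km

Excess crust Δ = 56.1 km − 36.3 km = 19.8 km, split between elevation h and root r with h + r = Δ.
Airy balance ρ_c h = (ρ_m − ρ_c) r gives r = h ρ_c/(ρ_m − ρ_c), so h (1 + ρ_c/(ρ_m − ρ_c)) = Δ, i.e. h = Δ (ρ_m − ρ_c)/ρ_m.
h = 19.8 km × 0.58/3.27 = 3.51 km.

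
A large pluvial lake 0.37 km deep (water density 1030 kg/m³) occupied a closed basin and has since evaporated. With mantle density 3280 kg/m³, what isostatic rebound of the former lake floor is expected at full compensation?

u = d ρ_w/ρ_m = 0.37 km × 1030/3280 = 0.116 km.

0.116 km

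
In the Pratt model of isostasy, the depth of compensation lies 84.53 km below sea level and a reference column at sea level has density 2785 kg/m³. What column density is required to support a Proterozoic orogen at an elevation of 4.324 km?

2650 kg/m³

Pratt balance: ρ_ref D = ρ (D + h).
ρ = ρ_ref D/(D + h) = 2785 × 84.53 km/(84.53 km + 4.324 km) = 2650 kg/m³.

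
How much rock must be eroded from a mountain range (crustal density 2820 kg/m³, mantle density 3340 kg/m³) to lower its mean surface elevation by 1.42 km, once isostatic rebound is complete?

Net drop Δ = e − u = e − e ρ_c/ρ_m = e (ρ_m − ρ_c)/ρ_m.
e = Δ ρ_m/(ρ_m − ρ_c) = 1.42 km × 3340/520 = 9.12 km.

9.12 km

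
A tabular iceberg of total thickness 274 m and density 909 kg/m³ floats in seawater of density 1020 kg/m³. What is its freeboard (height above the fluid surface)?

29.8 m

Floating equilibrium: submerged depth d = t ρ_obj/ρ_fluid = 274 m × 909/1020 = 244.2 m.
Freeboard = t − d = 274 m − 244.2 m = 29.8 m.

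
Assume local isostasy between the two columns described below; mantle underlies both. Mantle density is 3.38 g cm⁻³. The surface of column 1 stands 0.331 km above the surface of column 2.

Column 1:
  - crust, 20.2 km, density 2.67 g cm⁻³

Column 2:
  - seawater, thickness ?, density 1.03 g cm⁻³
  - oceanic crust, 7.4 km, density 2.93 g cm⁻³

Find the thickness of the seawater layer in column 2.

Take the compensation level at the base of the deeper column (depth z_c below the surface of column 1) and equate Σ ρ_i t_i down to z_c; mantle fills any gap and the z_c terms cancel.
Column 1: 20.2×2.67 + (z_c − 20.2)×3.38
Column 2: 0.331×0 + x×1.03 + 7.4×2.93 + (z_c − 0.331 − 7.4 − x)×3.38
The z_c×3.38 term appears on both sides and cancels. Collect the known terms of each column as K = Σ(ρt)_known − 3.38 × (depth of known layers): K_1 = 53.934 − 3.38×20.2 = −14.342; K_2 = 21.682 − 3.38×(0.331 + 7.4) = −4.44878.
Balance: K_1 = K_2 − x×(3.38 − 1.03), so x = (K_2 − K_1)/(3.38 − 1.03) = 9.89322/2.35 = 4.21 km.

4.21 km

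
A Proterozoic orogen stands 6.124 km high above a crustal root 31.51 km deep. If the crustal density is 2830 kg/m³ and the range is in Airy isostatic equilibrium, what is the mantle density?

Airy balance: ρ_c h = (ρ_m − ρ_c) r → ρ_m = ρ_c (1 + h/r).
ρ_m = 2830 × (1 + 6.124 km/31.51 km) = 3380 kg/m³.

3380 kg/m³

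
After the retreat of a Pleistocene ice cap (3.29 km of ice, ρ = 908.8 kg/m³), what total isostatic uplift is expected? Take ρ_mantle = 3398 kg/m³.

0.88 km

Removing the load lets mantle flow back in; uplift u satisfies ρ_ice t = ρ_m u.
u = t ρ_ice/ρ_m = 3.29 km × 908.8/3398 = 0.88 km.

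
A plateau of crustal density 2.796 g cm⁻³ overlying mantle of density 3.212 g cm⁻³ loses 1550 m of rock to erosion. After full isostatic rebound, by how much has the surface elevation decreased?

201 m

Rebound u = e ρ_c/ρ_m = 1550 m × 2.796/3.212 = 1349 m.
Net surface drop = e − u = 1550 m − 1349 m = e (ρ_m − ρ_c)/ρ_m = 201 m.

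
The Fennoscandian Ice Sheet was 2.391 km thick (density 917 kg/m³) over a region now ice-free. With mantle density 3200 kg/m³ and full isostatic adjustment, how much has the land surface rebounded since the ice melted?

0.685 km

Removing the load lets mantle flow back in; uplift u satisfies ρ_ice t = ρ_m u.
u = t ρ_ice/ρ_m = 2.391 km × 917/3200 = 0.685 km.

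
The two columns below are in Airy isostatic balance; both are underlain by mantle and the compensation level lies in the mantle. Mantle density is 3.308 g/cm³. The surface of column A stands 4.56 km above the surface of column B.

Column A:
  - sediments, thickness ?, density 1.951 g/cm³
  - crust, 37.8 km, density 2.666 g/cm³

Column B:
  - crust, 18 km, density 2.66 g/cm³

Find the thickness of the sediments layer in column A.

Take the compensation level at the base of the deeper column (depth z_c below the surface of column A) and equate Σ ρ_i t_i down to z_c; mantle fills any gap and the z_c terms cancel.
Column A: x×1.951 + 37.8×2.666 + (z_c − 37.8 − x)×3.308
Column B: 4.56×0 + 18×2.66 + (z_c − 4.56 − 18)×3.308
The z_c×3.308 term appears on both sides and cancels. Collect the known terms of each column as K = Σ(ρt)_known − 3.308 × (depth of known layers): K_A = 100.7748 − 3.308×37.8 = −24.2676; K_B = 47.88 − 3.308×(4.56 + 18) = −26.74848.
Balance: K_A − x×(3.308 − 1.951) = K_B, so x = (K_A − K_B)/(3.308 − 1.951) = 2.48088/1.357 = 1.83 km.

1.83 km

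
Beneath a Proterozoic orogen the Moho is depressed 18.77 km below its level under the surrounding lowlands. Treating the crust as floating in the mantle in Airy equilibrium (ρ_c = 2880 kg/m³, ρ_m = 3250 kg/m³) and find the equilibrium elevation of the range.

For local isostatic compensation: ρ_c h = (ρ_m − ρ_c) r.
h = r (ρ_m − ρ_c) / ρ_c = 18.77 km × (3250 − 2880) / 2880 = 2.41 km.

2.41 km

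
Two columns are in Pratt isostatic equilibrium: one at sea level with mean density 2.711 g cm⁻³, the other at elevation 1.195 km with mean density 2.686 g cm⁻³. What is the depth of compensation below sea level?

128 km

ρ_ref D = ρ (D + h) → D (ρ_ref − ρ) = ρ h.
D = ρ h/(ρ_ref − ρ) = 2.686 × 1.195 km/(2.711 − 2.686) = 128 km.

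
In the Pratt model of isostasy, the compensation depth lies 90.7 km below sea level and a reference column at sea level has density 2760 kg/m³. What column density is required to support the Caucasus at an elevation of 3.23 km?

Pratt balance: ρ_ref D = ρ (D + h).
ρ = ρ_ref D/(D + h) = 2760 × 90.7 km/(90.7 km + 3.23 km) = 2670 kg/m³.

2670 kg/m³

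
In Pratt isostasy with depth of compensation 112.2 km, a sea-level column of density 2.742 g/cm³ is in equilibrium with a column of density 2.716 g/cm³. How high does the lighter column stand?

ρ_ref D = ρ (D + h) → h = D (ρ_ref − ρ)/ρ.
h = 112.2 km × (2.742 − 2.716)/2.716 = 1.07 km.

1.07 km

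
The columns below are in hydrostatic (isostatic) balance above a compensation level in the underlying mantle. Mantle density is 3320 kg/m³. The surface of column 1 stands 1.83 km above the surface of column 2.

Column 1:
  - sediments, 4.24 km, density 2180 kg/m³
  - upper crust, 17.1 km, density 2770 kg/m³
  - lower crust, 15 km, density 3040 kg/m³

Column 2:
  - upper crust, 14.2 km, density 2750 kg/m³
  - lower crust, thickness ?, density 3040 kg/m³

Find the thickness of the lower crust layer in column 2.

15.2 km

Take the compensation level at the base of the deeper column (depth z_c below the surface of column 1) and equate Σ ρ_i t_i down to z_c; mantle fills any gap and the z_c terms cancel.
Column 1: 4.24×2180 + 17.1×2770 + 15×3040 + (z_c − 36.34)×3320
Column 2: 1.83×0 + 14.2×2750 + x×3040 + (z_c − 1.83 − 14.2 − x)×3320
The z_c×3320 term appears on both sides and cancels. Collect the known terms of each column as K = Σ(ρt)_known − 3320 × (depth of known layers): K_1 = 102210.2 − 3320×36.34 = −18438.6; K_2 = 39050 − 3320×(1.83 + 14.2) = −14169.6.
Balance: K_1 = K_2 − x×(3320 − 3040), so x = (K_2 − K_1)/(3320 − 3040) = 4269/280 = 15.2 km.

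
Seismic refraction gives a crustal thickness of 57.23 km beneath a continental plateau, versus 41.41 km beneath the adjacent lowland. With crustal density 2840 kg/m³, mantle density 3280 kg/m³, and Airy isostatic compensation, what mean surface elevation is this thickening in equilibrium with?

2.12 km

Excess crust Δ = 57.23 km − 41.41 km = 15.82 km, split between elevation h and root r with h + r = Δ.
Airy balance ρ_c h = (ρ_m − ρ_c) r gives r = h ρ_c/(ρ_m − ρ_c), so h (1 + ρ_c/(ρ_m − ρ_c)) = Δ, i.e. h = Δ (ρ_m − ρ_c)/ρ_m.
h = 15.82 km × 440/3280 = 2.12 km.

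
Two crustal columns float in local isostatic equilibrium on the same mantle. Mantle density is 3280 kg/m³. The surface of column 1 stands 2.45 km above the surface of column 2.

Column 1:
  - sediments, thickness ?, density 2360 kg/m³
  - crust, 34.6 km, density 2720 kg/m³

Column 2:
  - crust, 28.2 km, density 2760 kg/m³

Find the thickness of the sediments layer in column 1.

3.61 km

Take the compensation level at the base of the deeper column (depth z_c below the surface of column 1) and equate Σ ρ_i t_i down to z_c; mantle fills any gap and the z_c terms cancel.
Column 1: x×2360 + 34.6×2720 + (z_c − 34.6 − x)×3280
Column 2: 2.45×0 + 28.2×2760 + (z_c − 2.45 − 28.2)×3280
The z_c×3280 term appears on both sides and cancels. Collect the known terms of each column as K = Σ(ρt)_known − 3280 × (depth of known layers): K_1 = 94112 − 3280×34.6 = −19376; K_2 = 77832 − 3280×(2.45 + 28.2) = −22700.
Balance: K_1 − x×(3280 − 2360) = K_2, so x = (K_1 − K_2)/(3280 − 2360) = 3324/920 = 3.61 km.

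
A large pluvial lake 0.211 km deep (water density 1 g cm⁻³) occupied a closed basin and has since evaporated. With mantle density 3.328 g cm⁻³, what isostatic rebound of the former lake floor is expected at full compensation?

0.0634 km

u = d ρ_w/ρ_m = 0.211 km × 1/3.328 = 0.0634 km.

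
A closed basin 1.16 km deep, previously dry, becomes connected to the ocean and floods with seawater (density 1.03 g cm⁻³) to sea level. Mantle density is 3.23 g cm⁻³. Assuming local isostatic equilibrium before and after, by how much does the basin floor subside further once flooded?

0.543 km

After flooding the water column is d + s deep. Its weight must equal the weight of mantle displaced by the extra subsidence s: (d + s) ρ_w = s ρ_m.
s = d ρ_w / (ρ_m − ρ_w) = 1.16 km × 1.03/(3.23 − 1.03) = 0.543 km.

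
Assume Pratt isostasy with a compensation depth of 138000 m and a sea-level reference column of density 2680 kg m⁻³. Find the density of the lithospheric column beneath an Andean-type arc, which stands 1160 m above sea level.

2660 kg m⁻³

Pratt balance: ρ_ref D = ρ (D + h).
ρ = ρ_ref D/(D + h) = 2680 × 138000 m/(138000 m + 1160 m) = 2660 kg m⁻³.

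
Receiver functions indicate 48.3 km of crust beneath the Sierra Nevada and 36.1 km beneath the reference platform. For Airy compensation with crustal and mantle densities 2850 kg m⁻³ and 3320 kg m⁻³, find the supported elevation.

1.73 km

Excess crust Δ = 48.3 km − 36.1 km = 12.2 km, split between elevation h and root r with h + r = Δ.
Airy balance ρ_c h = (ρ_m − ρ_c) r gives r = h ρ_c/(ρ_m − ρ_c), so h (1 + ρ_c/(ρ_m − ρ_c)) = Δ, i.e. h = Δ (ρ_m − ρ_c)/ρ_m.
h = 12.2 km × 470/3320 = 1.73 km.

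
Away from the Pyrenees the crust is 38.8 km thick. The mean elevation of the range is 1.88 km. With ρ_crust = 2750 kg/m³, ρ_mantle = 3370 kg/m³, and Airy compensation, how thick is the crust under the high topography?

Root depth r = h ρ_c / (ρ_m − ρ_c) = 1.88 km × 2750 / 620 = 8.339 km.
Total thickness = T + h + r = 38.8 km + 1.88 km + 8.339 km = 49 km.

49 km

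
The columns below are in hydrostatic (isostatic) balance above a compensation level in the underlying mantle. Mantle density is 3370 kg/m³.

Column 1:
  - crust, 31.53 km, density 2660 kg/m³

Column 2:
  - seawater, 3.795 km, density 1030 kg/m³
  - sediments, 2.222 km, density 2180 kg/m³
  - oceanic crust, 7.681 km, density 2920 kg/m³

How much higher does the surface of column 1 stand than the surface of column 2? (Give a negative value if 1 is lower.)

2.2 km

For any compensation level in the mantle, the mantle terms cancel and isostasy reduces to e = (Σt_1 − Σt_2) − (Σ(ρt)_1 − Σ(ρt)_2) / ρ_m.
Σt_1 = 31.53 km; Σt_2 = 13.698 km; Σ(ρt)_1 = 83869.8; Σ(ρt)_2 = 31181.33 (in km·kg/m³).
e = (31.53 − 13.698) − (83869.8 − 31181.33) / 3370 = 2.2 km.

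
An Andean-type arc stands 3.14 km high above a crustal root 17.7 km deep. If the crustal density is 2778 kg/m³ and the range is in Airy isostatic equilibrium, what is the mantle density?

Airy balance: ρ_c h = (ρ_m − ρ_c) r → ρ_m = ρ_c (1 + h/r).
ρ_m = 2778 × (1 + 3.14 km/17.7 km) = 3270 kg/m³.

3270 kg/m³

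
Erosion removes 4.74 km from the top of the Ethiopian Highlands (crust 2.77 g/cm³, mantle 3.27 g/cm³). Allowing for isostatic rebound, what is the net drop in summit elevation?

0.725 km

Rebound u = e ρ_c/ρ_m = 4.74 km × 2.77/3.27 = 4.015 km.
Net surface drop = e − u = 4.74 km − 4.015 km = e (ρ_m − ρ_c)/ρ_m = 0.725 km.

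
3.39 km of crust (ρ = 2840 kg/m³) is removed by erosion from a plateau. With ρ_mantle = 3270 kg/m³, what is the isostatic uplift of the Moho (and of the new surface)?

Unloading: uplift u = e ρ_c/ρ_m = 3.39 km × 2840/3270 = 2.94 km.

2.94 km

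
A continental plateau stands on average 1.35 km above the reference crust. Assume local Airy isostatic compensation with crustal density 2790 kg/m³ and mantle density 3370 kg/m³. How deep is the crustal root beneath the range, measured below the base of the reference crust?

6.49 km

Balancing pressure at the compensation depth: the weight of the topography is balanced by the buoyancy of the root, ρ_c h = (ρ_m − ρ_c) r.
r = h · ρ_c / (ρ_m − ρ_c) = 1.35 km × 2790 / (3370 − 2790) = 6.49 km.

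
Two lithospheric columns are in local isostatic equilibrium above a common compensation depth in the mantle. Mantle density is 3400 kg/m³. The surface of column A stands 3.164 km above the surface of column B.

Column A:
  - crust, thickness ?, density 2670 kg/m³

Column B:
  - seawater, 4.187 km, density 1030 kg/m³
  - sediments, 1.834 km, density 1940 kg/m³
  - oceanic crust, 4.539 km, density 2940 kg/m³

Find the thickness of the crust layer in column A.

34.9 km

Take the compensation level at the base of the deeper column (depth z_c below the surface of column A) and equate Σ ρ_i t_i down to z_c; mantle fills any gap and the z_c terms cancel.
Column A: x×2670 + (z_c − 0 − x)×3400
Column B: 3.164×0 + 4.187×1030 + 1.834×1940 + 4.539×2940 + (z_c − 3.164 − 10.56)×3400
The z_c×3400 term appears on both sides and cancels. Collect the known terms of each column as K = Σ(ρt)_known − 3400 × (depth of known layers): K_A = 0 − 3400×0 = 0; K_B = 21215.23 − 3400×(3.164 + 10.56) = −25446.37.
Balance: K_A − x×(3400 − 2670) = K_B, so x = (K_A − K_B)/(3400 − 2670) = 25446.4/730 = 34.9 km.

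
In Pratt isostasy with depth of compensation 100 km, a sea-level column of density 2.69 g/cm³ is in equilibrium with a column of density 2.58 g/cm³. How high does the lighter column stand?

4.26 km

ρ_ref D = ρ (D + h) → h = D (ρ_ref − ρ)/ρ.
h = 100 km × (2.69 − 2.58)/2.58 = 4.26 km.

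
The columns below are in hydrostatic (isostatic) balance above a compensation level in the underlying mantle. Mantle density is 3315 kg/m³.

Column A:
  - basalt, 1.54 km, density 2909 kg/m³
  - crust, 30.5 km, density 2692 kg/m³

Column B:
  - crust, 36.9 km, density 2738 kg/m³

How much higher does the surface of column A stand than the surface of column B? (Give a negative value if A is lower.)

−0.502 km

For any compensation level in the mantle, the mantle terms cancel and isostasy reduces to e = (Σt_A − Σt_B) − (Σ(ρt)_A − Σ(ρt)_B) / ρ_m.
Σt_A = 32.04 km; Σt_B = 36.9 km; Σ(ρt)_A = 86585.86; Σ(ρt)_B = 101032.2 (in km·kg/m³).
e = (32.04 − 36.9) − (86585.86 − 101032.2) / 3315 = −0.502 km.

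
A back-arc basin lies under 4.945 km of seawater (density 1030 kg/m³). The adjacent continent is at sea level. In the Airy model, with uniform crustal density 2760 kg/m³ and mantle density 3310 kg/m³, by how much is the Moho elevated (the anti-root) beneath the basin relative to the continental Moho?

15.6 km

Balancing pressure at the compensation depth: replacing crust with seawater at the top is compensated by replacing crust with mantle at the base: d (ρ_c − ρ_w) = a (ρ_m − ρ_c).
a = d (ρ_c − ρ_w)/(ρ_m − ρ_c) = 4.945 km × 1730/550 = 15.6 km.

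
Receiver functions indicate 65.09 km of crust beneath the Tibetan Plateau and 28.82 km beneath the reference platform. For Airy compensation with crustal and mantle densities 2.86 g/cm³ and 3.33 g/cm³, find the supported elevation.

Excess crust Δ = 65.09 km − 28.82 km = 36.27 km, split between elevation h and root r with h + r = Δ.
Airy balance ρ_c h = (ρ_m − ρ_c) r gives r = h ρ_c/(ρ_m − ρ_c), so h (1 + ρ_c/(ρ_m − ρ_c)) = Δ, i.e. h = Δ (ρ_m − ρ_c)/ρ_m.
h = 36.27 km × 0.47/3.33 = 5.12 km.

5.12 km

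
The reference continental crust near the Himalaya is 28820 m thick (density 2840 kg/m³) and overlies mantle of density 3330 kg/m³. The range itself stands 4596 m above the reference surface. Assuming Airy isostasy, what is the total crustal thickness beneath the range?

Root depth r = h ρ_c / (ρ_m − ρ_c) = 4596 m × 2840 / 490 = 26640 m.
Total thickness = T + h + r = 28820 m + 4596 m + 26640 m = 60100 m.

60100 m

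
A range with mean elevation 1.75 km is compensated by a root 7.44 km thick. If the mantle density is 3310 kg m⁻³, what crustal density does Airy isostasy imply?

ρ_c h = (ρ_m − ρ_c) r → ρ_c (h + r) = ρ_m r → ρ_c = ρ_m r / (h + r).
ρ_c = 3310 × 7.44 km / (1.75 km + 7.44 km) = 2680 kg m⁻³.

2680 kg m⁻³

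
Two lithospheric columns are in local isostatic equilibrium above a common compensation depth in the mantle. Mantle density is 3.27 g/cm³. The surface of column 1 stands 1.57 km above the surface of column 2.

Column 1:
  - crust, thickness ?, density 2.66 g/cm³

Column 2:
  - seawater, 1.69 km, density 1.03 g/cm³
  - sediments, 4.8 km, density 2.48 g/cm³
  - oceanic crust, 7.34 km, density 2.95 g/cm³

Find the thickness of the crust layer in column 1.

Take the compensation level at the base of the deeper column (depth z_c below the surface of column 1) and equate Σ ρ_i t_i down to z_c; mantle fills any gap and the z_c terms cancel.
Column 1: x×2.66 + (z_c − 0 − x)×3.27
Column 2: 1.57×0 + 1.69×1.03 + 4.8×2.48 + 7.34×2.95 + (z_c − 1.57 − 13.83)×3.27
The z_c×3.27 term appears on both sides and cancels. Collect the known terms of each column as K = Σ(ρt)_known − 3.27 × (depth of known layers): K_1 = 0 − 3.27×0 = 0; K_2 = 35.2977 − 3.27×(1.57 + 13.83) = −15.0603.
Balance: K_1 − x×(3.27 − 2.66) = K_2, so x = (K_1 − K_2)/(3.27 − 2.66) = 15.0603/0.61 = 24.7 km.

24.7 km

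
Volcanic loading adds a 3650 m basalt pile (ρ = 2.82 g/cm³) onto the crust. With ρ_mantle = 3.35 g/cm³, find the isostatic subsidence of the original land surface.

3070 m

Subaerial loading: s = t ρ_load / ρ_m.
s = 3650 m × 2.82/3.35 = 3070 m.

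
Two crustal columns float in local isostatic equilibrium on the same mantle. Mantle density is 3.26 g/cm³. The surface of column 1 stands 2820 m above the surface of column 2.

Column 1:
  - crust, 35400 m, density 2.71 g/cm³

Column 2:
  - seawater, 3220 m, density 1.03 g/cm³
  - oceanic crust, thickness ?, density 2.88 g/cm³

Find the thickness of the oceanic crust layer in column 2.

Take the compensation level at the base of the deeper column (depth z_c below the surface of column 1) and equate Σ ρ_i t_i down to z_c; mantle fills any gap and the z_c terms cancel.
Column 1: 35400×2.71 + (z_c − 35400)×3.26
Column 2: 2820×0 + 3220×1.03 + x×2.88 + (z_c − 2820 − 3220 − x)×3.26
The z_c×3.26 term appears on both sides and cancels. Collect the known terms of each column as K = Σ(ρt)_known − 3.26 × (depth of known layers): K_1 = 95934 − 3.26×35400 = −19470; K_2 = 3316.6 − 3.26×(2820 + 3220) = −16373.8.
Balance: K_1 = K_2 − x×(3.26 − 2.88), so x = (K_2 − K_1)/(3.26 − 2.88) = 3096.2/0.38 = 8150 m.

8150 m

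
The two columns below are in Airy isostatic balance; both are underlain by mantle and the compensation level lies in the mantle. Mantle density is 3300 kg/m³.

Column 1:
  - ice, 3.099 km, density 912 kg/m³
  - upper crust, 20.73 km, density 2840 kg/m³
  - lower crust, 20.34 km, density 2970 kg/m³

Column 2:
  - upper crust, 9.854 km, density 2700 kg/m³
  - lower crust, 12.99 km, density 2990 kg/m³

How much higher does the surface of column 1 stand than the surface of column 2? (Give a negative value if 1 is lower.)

For any compensation level in the mantle, the mantle terms cancel and isostasy reduces to e = (Σt_1 − Σt_2) − (Σ(ρt)_1 − Σ(ρt)_2) / ρ_m.
Σt_1 = 44.169 km; Σt_2 = 22.844 km; Σ(ρt)_1 = 122109.288; Σ(ρt)_2 = 65445.9 (in km·kg/m³).
e = (44.169 − 22.844) − (122109.288 − 65445.9) / 3300 = 4.15 km.

4.15 km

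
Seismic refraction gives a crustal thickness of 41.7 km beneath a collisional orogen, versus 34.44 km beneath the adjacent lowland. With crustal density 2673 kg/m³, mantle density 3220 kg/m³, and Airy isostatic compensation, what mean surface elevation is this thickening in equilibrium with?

Excess crust Δ = 41.7 km − 34.44 km = 7.26 km, split between elevation h and root r with h + r = Δ.
Airy balance ρ_c h = (ρ_m − ρ_c) r gives r = h ρ_c/(ρ_m − ρ_c), so h (1 + ρ_c/(ρ_m − ρ_c)) = Δ, i.e. h = Δ (ρ_m − ρ_c)/ρ_m.
h = 7.26 km × 547/3220 = 1.23 km.

1.23 km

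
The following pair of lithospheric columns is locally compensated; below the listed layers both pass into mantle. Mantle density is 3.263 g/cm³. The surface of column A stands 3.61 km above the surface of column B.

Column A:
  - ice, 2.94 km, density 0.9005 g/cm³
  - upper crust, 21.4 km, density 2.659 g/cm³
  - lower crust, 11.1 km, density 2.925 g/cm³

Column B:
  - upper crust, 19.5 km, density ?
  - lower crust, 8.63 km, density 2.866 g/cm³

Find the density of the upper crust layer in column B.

2.83 g/cm³

Take the compensation level at the base of the deeper column (depth z_c below the surface of column A) and equate Σ ρ_i t_i down to z_c; mantle fills any gap and the z_c terms cancel.
Column A: 2.94×0.9005 + 21.4×2.659 + 11.1×2.925 + (z_c − 35.44)×3.263
Column B: 3.61×0 + 19.5×ρ + 8.63×2.866 + (z_c − 3.61 − 28.13)×3.263
The z_c×3.263 term appears on both sides and cancels. Collect the known terms of each column as K = Σ(ρt)_known − 3.263 × (depth of known layers): K_A = 92.01757 − 3.263×35.44 = −23.62315; K_B = 24.73358 − 3.263×(3.61 + 28.13) = −78.83404.
Balance: K_A = K_B + 19.5×ρ, so ρ = (K_A − K_B)/19.5 = 55.2109/19.5 = 2.83 g/cm³.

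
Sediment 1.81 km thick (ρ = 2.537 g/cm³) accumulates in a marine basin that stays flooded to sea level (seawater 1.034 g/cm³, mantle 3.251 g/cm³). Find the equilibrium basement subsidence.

Submarine loading: the sediment displaces seawater, and the subsidence is in turn flooded, so s (ρ_m − ρ_w) = t (ρ_sed − ρ_w).
s = 1.81 km × (2.537 − 1.034) / (3.251 − 1.034) = 1.23 km.

1.23 km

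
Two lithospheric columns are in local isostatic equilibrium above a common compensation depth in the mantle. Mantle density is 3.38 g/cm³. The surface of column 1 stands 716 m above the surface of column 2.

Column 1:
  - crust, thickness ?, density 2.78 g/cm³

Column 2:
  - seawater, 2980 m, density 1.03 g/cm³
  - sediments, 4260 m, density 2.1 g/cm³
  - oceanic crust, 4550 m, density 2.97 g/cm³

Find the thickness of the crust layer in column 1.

Take the compensation level at the base of the deeper column (depth z_c below the surface of column 1) and equate Σ ρ_i t_i down to z_c; mantle fills any gap and the z_c terms cancel.
Column 1: x×2.78 + (z_c − 0 − x)×3.38
Column 2: 716×0 + 2980×1.03 + 4260×2.1 + 4550×2.97 + (z_c − 716 − 11790)×3.38
The z_c×3.38 term appears on both sides and cancels. Collect the known terms of each column as K = Σ(ρt)_known − 3.38 × (depth of known layers): K_1 = 0 − 3.38×0 = 0; K_2 = 25528.9 − 3.38×(716 + 11790) = −16741.38.
Balance: K_1 − x×(3.38 − 2.78) = K_2, so x = (K_1 − K_2)/(3.38 − 2.78) = 16741.4/0.6 = 27900 m.

27900 m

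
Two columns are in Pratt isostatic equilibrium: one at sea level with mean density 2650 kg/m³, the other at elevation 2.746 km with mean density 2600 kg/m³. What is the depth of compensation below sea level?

143 km

ρ_ref D = ρ (D + h) → D (ρ_ref − ρ) = ρ h.
D = ρ h/(ρ_ref − ρ) = 2600 × 2.746 km/(2650 − 2600) = 143 km.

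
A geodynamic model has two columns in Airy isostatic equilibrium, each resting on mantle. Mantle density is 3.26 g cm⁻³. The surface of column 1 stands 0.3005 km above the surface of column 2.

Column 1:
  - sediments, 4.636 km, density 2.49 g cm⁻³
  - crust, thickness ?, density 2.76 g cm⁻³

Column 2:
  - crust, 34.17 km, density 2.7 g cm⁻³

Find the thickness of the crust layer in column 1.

33.1 km

Take the compensation level at the base of the deeper column (depth z_c below the surface of column 1) and equate Σ ρ_i t_i down to z_c; mantle fills any gap and the z_c terms cancel.
Column 1: 4.636×2.49 + x×2.76 + (z_c − 4.636 − x)×3.26
Column 2: 0.3005×0 + 34.17×2.7 + (z_c − 0.3005 − 34.17)×3.26
The z_c×3.26 term appears on both sides and cancels. Collect the known terms of each column as K = Σ(ρt)_known − 3.26 × (depth of known layers): K_1 = 11.54364 − 3.26×4.636 = −3.56972; K_2 = 92.259 − 3.26×(0.3005 + 34.17) = −20.11483.
Balance: K_1 − x×(3.26 − 2.76) = K_2, so x = (K_1 − K_2)/(3.26 − 2.76) = 16.5451/0.5 = 33.1 km.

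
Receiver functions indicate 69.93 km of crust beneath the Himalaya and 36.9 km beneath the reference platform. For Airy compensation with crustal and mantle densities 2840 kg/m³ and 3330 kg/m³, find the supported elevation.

4.86 km

Excess crust Δ = 69.93 km − 36.9 km = 33.03 km, split between elevation h and root r with h + r = Δ.
Airy balance ρ_c h = (ρ_m − ρ_c) r gives r = h ρ_c/(ρ_m − ρ_c), so h (1 + ρ_c/(ρ_m − ρ_c)) = Δ, i.e. h = Δ (ρ_m − ρ_c)/ρ_m.
h = 33.03 km × 490/3330 = 4.86 km.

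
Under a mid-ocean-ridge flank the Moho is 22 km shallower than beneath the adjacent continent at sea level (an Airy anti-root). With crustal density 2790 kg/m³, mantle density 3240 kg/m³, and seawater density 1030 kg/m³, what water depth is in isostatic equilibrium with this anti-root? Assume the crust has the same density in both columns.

Replacing a thickness d of crust by seawater at the top must be balanced by replacing crust with mantle at the base: d (ρ_c − ρ_w) = a (ρ_m − ρ_c).
d = a (ρ_m − ρ_c)/(ρ_c − ρ_w) = 22 km × 450/1760 = 5.62 km.

5.62 km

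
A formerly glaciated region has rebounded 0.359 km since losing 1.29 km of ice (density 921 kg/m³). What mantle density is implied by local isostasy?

ρ_m = ρ_ice t / u = 921 × 1.29 km/0.359 km = 3310 kg/m³.

3310 kg/m³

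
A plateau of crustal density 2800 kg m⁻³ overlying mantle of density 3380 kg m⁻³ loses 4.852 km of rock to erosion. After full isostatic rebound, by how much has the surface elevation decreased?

Rebound u = e ρ_c/ρ_m = 4.852 km × 2800/3380 = 4.019 km.
Net surface drop = e − u = 4.852 km − 4.019 km = e (ρ_m − ρ_c)/ρ_m = 0.833 km.

0.833 km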